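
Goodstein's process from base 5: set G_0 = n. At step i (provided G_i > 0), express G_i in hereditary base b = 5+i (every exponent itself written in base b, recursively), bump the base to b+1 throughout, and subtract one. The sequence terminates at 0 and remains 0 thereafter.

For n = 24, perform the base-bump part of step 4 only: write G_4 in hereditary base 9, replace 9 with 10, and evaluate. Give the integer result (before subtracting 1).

i=0: 24 = 4·5 + 4 (b=5); 5→6: 4·6 + 4 = 28; 28−1 = 27
i=1: 27 = 4·6 + 3 (b=6); 6→7: 4·7 + 3 = 31; 31−1 = 30
i=2: 30 = 4·7 + 2 (b=7); 7→8: 4·8 + 2 = 34; 34−1 = 33
i=3: 33 = 4·8 + 1 (b=8); 8→9: 4·9 + 1 = 37; 37−1 = 36
i=4: 36 = 4·9 (b=9); 9→10: 4·10 = 40; 40−1 = 39

40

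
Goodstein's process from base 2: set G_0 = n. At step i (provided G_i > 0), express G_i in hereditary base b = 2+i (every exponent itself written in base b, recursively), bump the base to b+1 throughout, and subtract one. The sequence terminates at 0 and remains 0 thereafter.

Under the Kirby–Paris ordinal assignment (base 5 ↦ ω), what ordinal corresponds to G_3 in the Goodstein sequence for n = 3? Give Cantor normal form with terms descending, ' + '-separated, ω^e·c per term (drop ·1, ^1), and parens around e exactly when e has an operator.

2

G_0=3  [base 2] 2 + 1  →[2↦3]→  3 + 1 = 4  −1 ⇒ G_1=3
G_1=3  [base 3] 3  →[3↦4]→  4 = 4  −1 ⇒ G_2=3
G_2=3  [base 4] 3  →[4↦5]→  3 = 3  −1 ⇒ G_3=2
G_3=2  [base 5] 2  →[5↦6]→  2 = 2  −1 ⇒ G_4=1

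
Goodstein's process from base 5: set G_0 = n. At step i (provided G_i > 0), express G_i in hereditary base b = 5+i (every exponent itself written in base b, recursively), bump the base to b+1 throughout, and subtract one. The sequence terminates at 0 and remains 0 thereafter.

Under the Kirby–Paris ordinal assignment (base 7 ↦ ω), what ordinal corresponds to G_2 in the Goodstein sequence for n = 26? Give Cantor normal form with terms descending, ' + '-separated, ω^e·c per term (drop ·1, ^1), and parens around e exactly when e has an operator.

ω·6 + 6

G_0 = 26. HB_5(26) = 5^2 + 1. Bump = 37. G_1 = 36.
G_1 = 36. HB_6(36) = 6^2. Bump = 49. G_2 = 48.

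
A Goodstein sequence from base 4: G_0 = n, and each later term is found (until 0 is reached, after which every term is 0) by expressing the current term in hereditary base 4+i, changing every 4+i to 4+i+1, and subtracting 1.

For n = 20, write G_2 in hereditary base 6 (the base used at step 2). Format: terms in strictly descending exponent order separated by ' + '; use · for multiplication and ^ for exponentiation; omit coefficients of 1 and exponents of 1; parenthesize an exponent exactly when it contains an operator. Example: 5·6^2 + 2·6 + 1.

base 4: 20 = 4^2 + 4; at 5: 5^2 + 5 = 30; next = 29
base 5: 29 = 5^2 + 4; at 6: 6^2 + 4 = 40; next = 39
base 6: 39 = 6^2 + 3; at 7: 7^2 + 3 = 52; next = 51

6^2 + 3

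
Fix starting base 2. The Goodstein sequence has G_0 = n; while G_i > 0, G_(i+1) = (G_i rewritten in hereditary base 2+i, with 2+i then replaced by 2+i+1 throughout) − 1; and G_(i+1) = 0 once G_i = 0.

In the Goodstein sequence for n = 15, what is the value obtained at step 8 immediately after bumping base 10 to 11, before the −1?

15 —HB2→ 2^(2 + 1) + 2^2 + 2 + 1 —bump→ 3^(3 + 1) + 3^3 + 3 + 1 = 112 —(−1)→ 111
111 —HB3→ 3^(3 + 1) + 3^3 + 3 —bump→ 4^(4 + 1) + 4^4 + 4 = 1284 —(−1)→ 1283
1283 —HB4→ 4^(4 + 1) + 4^4 + 3 —bump→ 5^(5 + 1) + 5^5 + 3 = 18753 —(−1)→ 18752
18752 —HB5→ 5^(5 + 1) + 5^5 + 2 —bump→ 6^(6 + 1) + 6^6 + 2 = 326594 —(−1)→ 326593
326593 —HB6→ 6^(6 + 1) + 6^6 + 1 —bump→ 7^(7 + 1) + 7^7 + 1 = 6588345 —(−1)→ 6588344
6588344 —HB7→ 7^(7 + 1) + 7^7 —bump→ 8^(8 + 1) + 8^8 = 150994944 —(−1)→ 150994943
150994943 —HB8→ 8^(8 + 1) + 7·8^7 + 7·8^6 + 7·8^5 + 7·8^4 + 7·8^3 + 7·8^2 + 7·8 + 7 —bump→ 9^(9 + 1) + 7·9^7 + 7·9^6 + 7·9^5 + 7·9^4 + 7·9^3 + 7·9^2 + 7·9 + 7 = 3524450281 —(−1)→ 3524450280
3524450280 —HB9→ 9^(9 + 1) + 7·9^7 + 7·9^6 + 7·9^5 + 7·9^4 + 7·9^3 + 7·9^2 + 7·9 + 6 —bump→ 10^(10 + 1) + 7·10^7 + 7·10^6 + 7·10^5 + 7·10^4 + 7·10^3 + 7·10^2 + 7·10 + 6 = 100077777776 —(−1)→ 100077777775

3138578427935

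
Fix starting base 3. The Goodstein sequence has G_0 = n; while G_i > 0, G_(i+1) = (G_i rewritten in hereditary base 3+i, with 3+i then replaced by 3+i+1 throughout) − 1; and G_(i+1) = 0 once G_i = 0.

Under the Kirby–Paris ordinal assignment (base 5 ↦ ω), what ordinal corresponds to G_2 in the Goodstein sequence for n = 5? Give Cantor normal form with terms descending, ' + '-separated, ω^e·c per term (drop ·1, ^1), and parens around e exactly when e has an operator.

ω

(0) 5|_3 = 3 + 2 ↦ 4 + 2|_4 = 6 ⇒ 5
(1) 5|_4 = 4 + 1 ↦ 5 + 1|_5 = 6 ⇒ 5
(2) 5|_5 = 5 ↦ 6|_6 = 6 ⇒ 5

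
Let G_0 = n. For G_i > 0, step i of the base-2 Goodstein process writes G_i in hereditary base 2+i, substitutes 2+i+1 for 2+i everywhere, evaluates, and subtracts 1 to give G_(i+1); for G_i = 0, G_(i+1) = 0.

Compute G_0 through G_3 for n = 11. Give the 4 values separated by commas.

step 0: 11 = 2^(2 + 1) + 2 + 1; sub 3 for 2: 3^(3 + 1) + 3 + 1; = 85; G_1 = 85−1 = 84
step 1: 84 = 3^(3 + 1) + 3; sub 4 for 3: 4^(4 + 1) + 4; = 1028; G_2 = 1028−1 = 1027
step 2: 1027 = 4^(4 + 1) + 3; sub 5 for 4: 5^(5 + 1) + 3; = 15628; G_3 = 15628−1 = 15627

11, 84, 1027, 15627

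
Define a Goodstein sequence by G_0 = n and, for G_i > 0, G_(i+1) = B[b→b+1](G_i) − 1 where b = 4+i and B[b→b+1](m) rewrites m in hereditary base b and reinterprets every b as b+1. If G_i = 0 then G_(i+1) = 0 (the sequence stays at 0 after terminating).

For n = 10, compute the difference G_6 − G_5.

10 —HB4→ 2·4 + 2 —bump→ 2·5 + 2 = 12 —(−1)→ 11
11 —HB5→ 2·5 + 1 —bump→ 2·6 + 1 = 13 —(−1)→ 12
12 —HB6→ 2·6 —bump→ 2·7 = 14 —(−1)→ 13
13 —HB7→ 7 + 6 —bump→ 8 + 6 = 14 —(−1)→ 13
13 —HB8→ 8 + 5 —bump→ 9 + 5 = 14 —(−1)→ 13
13 —HB9→ 9 + 4 —bump→ 10 + 4 = 14 —(−1)→ 13

0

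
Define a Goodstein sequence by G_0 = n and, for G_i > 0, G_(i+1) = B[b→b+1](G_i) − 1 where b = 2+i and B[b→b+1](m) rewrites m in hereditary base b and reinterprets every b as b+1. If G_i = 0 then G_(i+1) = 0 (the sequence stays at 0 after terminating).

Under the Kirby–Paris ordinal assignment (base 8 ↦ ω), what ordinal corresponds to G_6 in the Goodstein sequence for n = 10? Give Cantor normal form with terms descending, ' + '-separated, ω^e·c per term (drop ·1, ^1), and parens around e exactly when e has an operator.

i=0: 10 = 2^(2 + 1) + 2 (b=2); 2→3: 3^(3 + 1) + 3 = 84; 84−1 = 83
i=1: 83 = 3^(3 + 1) + 2 (b=3); 3→4: 4^(4 + 1) + 2 = 1026; 1026−1 = 1025
i=2: 1025 = 4^(4 + 1) + 1 (b=4); 4→5: 5^(5 + 1) + 1 = 15626; 15626−1 = 15625
i=3: 15625 = 5^(5 + 1) (b=5); 5→6: 6^(6 + 1) = 279936; 279936−1 = 279935
i=4: 279935 = 5·6^6 + 5·6^5 + 5·6^4 + 5·6^3 + 5·6^2 + 5·6 + 5 (b=6); 6→7: 5·7^7 + 5·7^5 + 5·7^4 + 5·7^3 + 5·7^2 + 5·7 + 5 = 4215755; 4215755−1 = 4215754
i=5: 4215754 = 5·7^7 + 5·7^5 + 5·7^4 + 5·7^3 + 5·7^2 + 5·7 + 4 (b=7); 7→8: 5·8^8 + 5·8^5 + 5·8^4 + 5·8^3 + 5·8^2 + 5·8 + 4 = 84073324; 84073324−1 = 84073323

ω^ω·5 + ω^5·5 + ω^4·5 + ω^3·5 + ω^2·5 + ω·5 + 3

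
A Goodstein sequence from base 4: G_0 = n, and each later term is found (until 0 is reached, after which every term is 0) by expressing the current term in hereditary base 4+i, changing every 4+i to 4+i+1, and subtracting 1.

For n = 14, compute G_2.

G_0 = 14. HB_4(14) = 3·4 + 2. Bump = 17. G_1 = 16.
G_1 = 16. HB_5(16) = 3·5 + 1. Bump = 19. G_2 = 18.

18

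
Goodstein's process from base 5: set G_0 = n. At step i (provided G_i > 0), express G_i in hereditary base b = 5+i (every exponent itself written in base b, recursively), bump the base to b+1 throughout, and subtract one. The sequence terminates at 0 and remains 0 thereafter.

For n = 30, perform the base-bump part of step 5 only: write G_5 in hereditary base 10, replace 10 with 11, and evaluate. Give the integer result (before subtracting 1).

i=0: 30 = 5^2 + 5 (b=5); 5→6: 6^2 + 6 = 42; 42−1 = 41
i=1: 41 = 6^2 + 5 (b=6); 6→7: 7^2 + 5 = 54; 54−1 = 53
i=2: 53 = 7^2 + 4 (b=7); 7→8: 8^2 + 4 = 68; 68−1 = 67
i=3: 67 = 8^2 + 3 (b=8); 8→9: 9^2 + 3 = 84; 84−1 = 83
i=4: 83 = 9^2 + 2 (b=9); 9→10: 10^2 + 2 = 102; 102−1 = 101
i=5: 101 = 10^2 + 1 (b=10); 10→11: 11^2 + 1 = 122; 122−1 = 121

122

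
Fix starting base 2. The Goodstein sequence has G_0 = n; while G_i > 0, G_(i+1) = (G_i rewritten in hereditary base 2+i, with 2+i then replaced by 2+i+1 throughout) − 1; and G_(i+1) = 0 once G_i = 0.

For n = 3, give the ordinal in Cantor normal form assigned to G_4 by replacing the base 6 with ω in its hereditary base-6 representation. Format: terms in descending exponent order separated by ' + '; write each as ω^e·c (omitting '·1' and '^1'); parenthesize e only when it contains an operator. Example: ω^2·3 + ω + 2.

1

[0] 3 ≡ 2 + 1 (base 2). Lift 3: 4. −1: 3.
[1] 3 ≡ 3 (base 3). Lift 4: 4. −1: 3.
[2] 3 ≡ 3 (base 4). Lift 5: 3. −1: 2.
[3] 2 ≡ 2 (base 5). Lift 6: 2. −1: 1.
[4] 1 ≡ 1 (base 6). Lift 7: 1. −1: 0.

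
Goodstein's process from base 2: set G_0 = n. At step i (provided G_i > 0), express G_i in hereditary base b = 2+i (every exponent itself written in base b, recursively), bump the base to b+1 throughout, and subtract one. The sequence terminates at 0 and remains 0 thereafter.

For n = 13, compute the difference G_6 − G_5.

step 0: 13 = 2^(2 + 1) + 2^2 + 1; sub 3 for 2: 3^(3 + 1) + 3^3 + 1; = 109; G_1 = 109−1 = 108
step 1: 108 = 3^(3 + 1) + 3^3; sub 4 for 3: 4^(4 + 1) + 4^4; = 1280; G_2 = 1280−1 = 1279
step 2: 1279 = 4^(4 + 1) + 3·4^3 + 3·4^2 + 3·4 + 3; sub 5 for 4: 5^(5 + 1) + 3·5^3 + 3·5^2 + 3·5 + 3; = 16093; G_3 = 16093−1 = 16092
step 3: 16092 = 5^(5 + 1) + 3·5^3 + 3·5^2 + 3·5 + 2; sub 6 for 5: 6^(6 + 1) + 3·6^3 + 3·6^2 + 3·6 + 2; = 280712; G_4 = 280712−1 = 280711
step 4: 280711 = 6^(6 + 1) + 3·6^3 + 3·6^2 + 3·6 + 1; sub 7 for 6: 7^(7 + 1) + 3·7^3 + 3·7^2 + 3·7 + 1; = 5765999; G_5 = 5765999−1 = 5765998
step 5: 5765998 = 7^(7 + 1) + 3·7^3 + 3·7^2 + 3·7; sub 8 for 7: 8^(8 + 1) + 3·8^3 + 3·8^2 + 3·8; = 134219480; G_6 = 134219480−1 = 134219479

128453481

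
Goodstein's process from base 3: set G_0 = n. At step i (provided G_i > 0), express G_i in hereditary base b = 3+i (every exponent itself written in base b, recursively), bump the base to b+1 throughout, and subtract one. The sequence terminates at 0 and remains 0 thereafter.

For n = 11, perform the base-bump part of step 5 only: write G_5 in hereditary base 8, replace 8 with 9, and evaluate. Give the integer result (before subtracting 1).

(0) 11|_3 = 3^2 + 2 ↦ 4^2 + 2|_4 = 18 ⇒ 17
(1) 17|_4 = 4^2 + 1 ↦ 5^2 + 1|_5 = 26 ⇒ 25
(2) 25|_5 = 5^2 ↦ 6^2|_6 = 36 ⇒ 35
(3) 35|_6 = 5·6 + 5 ↦ 5·7 + 5|_7 = 40 ⇒ 39
(4) 39|_7 = 5·7 + 4 ↦ 5·8 + 4|_8 = 44 ⇒ 43

48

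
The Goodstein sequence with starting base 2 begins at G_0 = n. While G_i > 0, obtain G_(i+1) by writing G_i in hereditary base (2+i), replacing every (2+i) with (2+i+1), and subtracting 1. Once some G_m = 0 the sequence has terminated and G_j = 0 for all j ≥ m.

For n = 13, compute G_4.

280711

base 2: 13 = 2^(2 + 1) + 2^2 + 1; at 3: 3^(3 + 1) + 3^3 + 1 = 109; next = 108
base 3: 108 = 3^(3 + 1) + 3^3; at 4: 4^(4 + 1) + 4^4 = 1280; next = 1279
base 4: 1279 = 4^(4 + 1) + 3·4^3 + 3·4^2 + 3·4 + 3; at 5: 5^(5 + 1) + 3·5^3 + 3·5^2 + 3·5 + 3 = 16093; next = 16092
base 5: 16092 = 5^(5 + 1) + 3·5^3 + 3·5^2 + 3·5 + 2; at 6: 6^(6 + 1) + 3·6^3 + 3·6^2 + 3·6 + 2 = 280712; next = 280711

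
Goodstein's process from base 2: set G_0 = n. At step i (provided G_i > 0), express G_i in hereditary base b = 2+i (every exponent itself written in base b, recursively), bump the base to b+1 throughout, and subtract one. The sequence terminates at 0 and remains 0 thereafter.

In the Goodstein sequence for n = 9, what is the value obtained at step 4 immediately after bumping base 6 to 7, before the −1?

2471827

step 0: 9 = 2^(2 + 1) + 1; sub 3 for 2: 3^(3 + 1) + 1; = 82; G_1 = 82−1 = 81
step 1: 81 = 3^(3 + 1); sub 4 for 3: 4^(4 + 1); = 1024; G_2 = 1024−1 = 1023
step 2: 1023 = 3·4^4 + 3·4^3 + 3·4^2 + 3·4 + 3; sub 5 for 4: 3·5^5 + 3·5^3 + 3·5^2 + 3·5 + 3; = 9843; G_3 = 9843−1 = 9842
step 3: 9842 = 3·5^5 + 3·5^3 + 3·5^2 + 3·5 + 2; sub 6 for 5: 3·6^6 + 3·6^3 + 3·6^2 + 3·6 + 2; = 140744; G_4 = 140744−1 = 140743
step 4: 140743 = 3·6^6 + 3·6^3 + 3·6^2 + 3·6 + 1; sub 7 for 6: 3·7^7 + 3·7^3 + 3·7^2 + 3·7 + 1; = 2471827; G_5 = 2471827−1 = 2471826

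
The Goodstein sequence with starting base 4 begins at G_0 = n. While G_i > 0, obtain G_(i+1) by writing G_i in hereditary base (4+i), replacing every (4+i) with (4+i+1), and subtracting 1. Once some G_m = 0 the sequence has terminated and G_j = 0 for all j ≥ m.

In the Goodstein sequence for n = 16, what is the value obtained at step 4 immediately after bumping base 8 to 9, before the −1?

step 0: 16 = 4^2; sub 5 for 4: 5^2; = 25; G_1 = 25−1 = 24
step 1: 24 = 4·5 + 4; sub 6 for 5: 4·6 + 4; = 28; G_2 = 28−1 = 27
step 2: 27 = 4·6 + 3; sub 7 for 6: 4·7 + 3; = 31; G_3 = 31−1 = 30
step 3: 30 = 4·7 + 2; sub 8 for 7: 4·8 + 2; = 34; G_4 = 34−1 = 33
step 4: 33 = 4·8 + 1; sub 9 for 8: 4·9 + 1; = 37; G_5 = 37−1 = 36

37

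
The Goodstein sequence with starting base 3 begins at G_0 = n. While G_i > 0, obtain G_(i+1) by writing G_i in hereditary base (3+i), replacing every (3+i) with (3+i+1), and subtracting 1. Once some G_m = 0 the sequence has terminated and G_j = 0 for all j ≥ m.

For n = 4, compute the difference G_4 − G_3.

4 —HB3→ 3 + 1 —bump→ 4 + 1 = 5 —(−1)→ 4
4 —HB4→ 4 —bump→ 5 = 5 —(−1)→ 4
4 —HB5→ 4 —bump→ 4 = 4 —(−1)→ 3
3 —HB6→ 3 —bump→ 3 = 3 —(−1)→ 2

-1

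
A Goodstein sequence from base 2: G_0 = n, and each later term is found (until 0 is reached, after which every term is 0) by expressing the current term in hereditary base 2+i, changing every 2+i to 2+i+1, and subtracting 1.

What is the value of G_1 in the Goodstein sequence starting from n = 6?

(0) 6|_2 = 2^2 + 2 ↦ 3^3 + 3|_3 = 30 ⇒ 29
(1) 29|_3 = 3^3 + 2 ↦ 4^4 + 2|_4 = 258 ⇒ 257

29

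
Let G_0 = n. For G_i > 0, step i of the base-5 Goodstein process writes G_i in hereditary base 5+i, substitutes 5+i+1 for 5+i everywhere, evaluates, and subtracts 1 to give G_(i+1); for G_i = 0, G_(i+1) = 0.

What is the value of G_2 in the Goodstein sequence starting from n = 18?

22

G_0 = 18. HB_5(18) = 3·5 + 3. Bump = 21. G_1 = 20.
G_1 = 20. HB_6(20) = 3·6 + 2. Bump = 23. G_2 = 22.
G_2 = 22. HB_7(22) = 3·7 + 1. Bump = 25. G_3 = 24.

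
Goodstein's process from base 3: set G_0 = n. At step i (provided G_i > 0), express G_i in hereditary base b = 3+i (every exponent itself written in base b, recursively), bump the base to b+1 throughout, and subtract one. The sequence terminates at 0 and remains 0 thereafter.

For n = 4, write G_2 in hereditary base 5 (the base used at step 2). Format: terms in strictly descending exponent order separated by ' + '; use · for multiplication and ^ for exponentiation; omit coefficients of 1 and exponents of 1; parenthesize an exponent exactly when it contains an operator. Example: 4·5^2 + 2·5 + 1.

base 3: 4 = 3 + 1; at 4: 4 + 1 = 5; next = 4
base 4: 4 = 4; at 5: 5 = 5; next = 4
base 5: 4 = 4; at 6: 4 = 4; next = 3

4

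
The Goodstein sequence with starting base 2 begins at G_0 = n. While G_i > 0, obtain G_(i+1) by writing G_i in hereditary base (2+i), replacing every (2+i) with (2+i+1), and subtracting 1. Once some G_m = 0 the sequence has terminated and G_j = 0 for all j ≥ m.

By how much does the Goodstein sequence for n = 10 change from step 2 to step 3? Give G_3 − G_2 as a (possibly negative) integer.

14600

[0] 10 ≡ 2^(2 + 1) + 2 (base 2). Lift 3: 84. −1: 83.
[1] 83 ≡ 3^(3 + 1) + 2 (base 3). Lift 4: 1026. −1: 1025.
[2] 1025 ≡ 4^(4 + 1) + 1 (base 4). Lift 5: 15626. −1: 15625.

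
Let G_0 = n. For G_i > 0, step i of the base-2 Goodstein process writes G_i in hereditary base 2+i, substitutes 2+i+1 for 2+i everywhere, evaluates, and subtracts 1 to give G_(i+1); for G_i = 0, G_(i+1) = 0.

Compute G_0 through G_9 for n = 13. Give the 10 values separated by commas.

G_0 = 13. HB_2(13) = 2^(2 + 1) + 2^2 + 1. Bump = 109. G_1 = 108.
G_1 = 108. HB_3(108) = 3^(3 + 1) + 3^3. Bump = 1280. G_2 = 1279.
G_2 = 1279. HB_4(1279) = 4^(4 + 1) + 3·4^3 + 3·4^2 + 3·4 + 3. Bump = 16093. G_3 = 16092.
G_3 = 16092. HB_5(16092) = 5^(5 + 1) + 3·5^3 + 3·5^2 + 3·5 + 2. Bump = 280712. G_4 = 280711.
G_4 = 280711. HB_6(280711) = 6^(6 + 1) + 3·6^3 + 3·6^2 + 3·6 + 1. Bump = 5765999. G_5 = 5765998.
G_5 = 5765998. HB_7(5765998) = 7^(7 + 1) + 3·7^3 + 3·7^2 + 3·7. Bump = 134219480. G_6 = 134219479.
G_6 = 134219479. HB_8(134219479) = 8^(8 + 1) + 3·8^3 + 3·8^2 + 2·8 + 7. Bump = 3486786856. G_7 = 3486786855.
G_7 = 3486786855. HB_9(3486786855) = 9^(9 + 1) + 3·9^3 + 3·9^2 + 2·9 + 6. Bump = 100000003326. G_8 = 100000003325.
G_8 = 100000003325. HB_10(100000003325) = 10^(10 + 1) + 3·10^3 + 3·10^2 + 2·10 + 5. Bump = 3138428381104. G_9 = 3138428381103.

13, 108, 1279, 16092, 280711, 5765998, 134219479, 3486786855, 100000003325, 3138428381103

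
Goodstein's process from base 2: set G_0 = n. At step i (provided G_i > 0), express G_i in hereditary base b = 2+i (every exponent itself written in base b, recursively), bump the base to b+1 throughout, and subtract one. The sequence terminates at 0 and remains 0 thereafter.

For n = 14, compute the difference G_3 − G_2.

G_0=14  [base 2] 2^(2 + 1) + 2^2 + 2  →[2↦3]→  3^(3 + 1) + 3^3 + 3 = 111  −1 ⇒ G_1=110
G_1=110  [base 3] 3^(3 + 1) + 3^3 + 2  →[3↦4]→  4^(4 + 1) + 4^4 + 2 = 1282  −1 ⇒ G_2=1281
G_2=1281  [base 4] 4^(4 + 1) + 4^4 + 1  →[4↦5]→  5^(5 + 1) + 5^5 + 1 = 18751  −1 ⇒ G_3=18750

17469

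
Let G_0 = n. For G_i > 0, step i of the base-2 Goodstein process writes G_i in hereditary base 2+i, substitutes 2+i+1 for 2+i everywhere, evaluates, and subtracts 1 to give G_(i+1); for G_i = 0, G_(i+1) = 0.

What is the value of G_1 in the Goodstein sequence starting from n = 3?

3

step 0: 3 = 2 + 1; sub 3 for 2: 3 + 1; = 4; G_1 = 4−1 = 3
step 1: 3 = 3; sub 4 for 3: 4; = 4; G_2 = 4−1 = 3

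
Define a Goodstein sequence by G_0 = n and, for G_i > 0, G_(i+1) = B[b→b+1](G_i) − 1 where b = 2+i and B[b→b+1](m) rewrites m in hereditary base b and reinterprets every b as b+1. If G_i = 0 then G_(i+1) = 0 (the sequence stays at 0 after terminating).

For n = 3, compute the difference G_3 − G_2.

base 2: 3 = 2 + 1; at 3: 3 + 1 = 4; next = 3
base 3: 3 = 3; at 4: 4 = 4; next = 3
base 4: 3 = 3; at 5: 3 = 3; next = 2

-1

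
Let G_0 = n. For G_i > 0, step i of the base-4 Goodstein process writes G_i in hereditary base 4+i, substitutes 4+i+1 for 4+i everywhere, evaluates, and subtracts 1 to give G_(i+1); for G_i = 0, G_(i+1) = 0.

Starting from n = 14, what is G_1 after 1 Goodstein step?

[0] 14 ≡ 3·4 + 2 (base 4). Lift 5: 17. −1: 16.
[1] 16 ≡ 3·5 + 1 (base 5). Lift 6: 19. −1: 18.

16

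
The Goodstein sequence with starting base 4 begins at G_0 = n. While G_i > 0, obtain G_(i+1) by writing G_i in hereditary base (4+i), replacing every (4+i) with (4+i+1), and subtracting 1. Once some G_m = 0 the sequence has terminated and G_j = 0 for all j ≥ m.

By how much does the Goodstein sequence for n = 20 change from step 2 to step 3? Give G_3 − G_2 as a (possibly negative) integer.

[0] 20 ≡ 4^2 + 4 (base 4). Lift 5: 30. −1: 29.
[1] 29 ≡ 5^2 + 4 (base 5). Lift 6: 40. −1: 39.
[2] 39 ≡ 6^2 + 3 (base 6). Lift 7: 52. −1: 51.

12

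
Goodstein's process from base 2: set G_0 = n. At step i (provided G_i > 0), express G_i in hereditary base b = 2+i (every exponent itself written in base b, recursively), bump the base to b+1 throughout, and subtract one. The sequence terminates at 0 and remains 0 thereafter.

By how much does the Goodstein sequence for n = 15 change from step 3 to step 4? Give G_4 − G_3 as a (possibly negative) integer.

307841

(0) 15|_2 = 2^(2 + 1) + 2^2 + 2 + 1 ↦ 3^(3 + 1) + 3^3 + 3 + 1|_3 = 112 ⇒ 111
(1) 111|_3 = 3^(3 + 1) + 3^3 + 3 ↦ 4^(4 + 1) + 4^4 + 4|_4 = 1284 ⇒ 1283
(2) 1283|_4 = 4^(4 + 1) + 4^4 + 3 ↦ 5^(5 + 1) + 5^5 + 3|_5 = 18753 ⇒ 18752
(3) 18752|_5 = 5^(5 + 1) + 5^5 + 2 ↦ 6^(6 + 1) + 6^6 + 2|_6 = 326594 ⇒ 326593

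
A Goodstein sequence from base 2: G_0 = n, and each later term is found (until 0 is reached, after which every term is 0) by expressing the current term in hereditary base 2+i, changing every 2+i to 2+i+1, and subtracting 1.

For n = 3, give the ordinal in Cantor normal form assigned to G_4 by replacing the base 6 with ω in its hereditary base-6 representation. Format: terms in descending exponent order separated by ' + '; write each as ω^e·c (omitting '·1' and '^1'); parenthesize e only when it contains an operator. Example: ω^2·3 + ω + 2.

base 2: 3 = 2 + 1; at 3: 3 + 1 = 4; next = 3
base 3: 3 = 3; at 4: 4 = 4; next = 3
base 4: 3 = 3; at 5: 3 = 3; next = 2
base 5: 2 = 2; at 6: 2 = 2; next = 1

1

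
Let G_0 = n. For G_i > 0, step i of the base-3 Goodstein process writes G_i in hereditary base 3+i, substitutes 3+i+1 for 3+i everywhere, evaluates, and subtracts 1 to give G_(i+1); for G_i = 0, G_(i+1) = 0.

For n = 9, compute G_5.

23

G_0=9  [base 3] 3^2  →[3↦4]→  4^2 = 16  −1 ⇒ G_1=15
G_1=15  [base 4] 3·4 + 3  →[4↦5]→  3·5 + 3 = 18  −1 ⇒ G_2=17
G_2=17  [base 5] 3·5 + 2  →[5↦6]→  3·6 + 2 = 20  −1 ⇒ G_3=19
G_3=19  [base 6] 3·6 + 1  →[6↦7]→  3·7 + 1 = 22  −1 ⇒ G_4=21
G_4=21  [base 7] 3·7  →[7↦8]→  3·8 = 24  −1 ⇒ G_5=23
G_5=23  [base 8] 2·8 + 7  →[8↦9]→  2·9 + 7 = 25  −1 ⇒ G_6=24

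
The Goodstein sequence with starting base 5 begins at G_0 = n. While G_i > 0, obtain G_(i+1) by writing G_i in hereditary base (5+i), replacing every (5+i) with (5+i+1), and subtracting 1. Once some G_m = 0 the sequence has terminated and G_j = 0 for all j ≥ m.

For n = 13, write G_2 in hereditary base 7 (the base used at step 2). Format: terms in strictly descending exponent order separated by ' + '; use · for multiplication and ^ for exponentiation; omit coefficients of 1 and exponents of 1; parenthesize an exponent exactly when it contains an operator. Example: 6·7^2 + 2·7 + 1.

2·7 + 1

i=0: 13 = 2·5 + 3 (b=5); 5→6: 2·6 + 3 = 15; 15−1 = 14
i=1: 14 = 2·6 + 2 (b=6); 6→7: 2·7 + 2 = 16; 16−1 = 15
i=2: 15 = 2·7 + 1 (b=7); 7→8: 2·8 + 1 = 17; 17−1 = 16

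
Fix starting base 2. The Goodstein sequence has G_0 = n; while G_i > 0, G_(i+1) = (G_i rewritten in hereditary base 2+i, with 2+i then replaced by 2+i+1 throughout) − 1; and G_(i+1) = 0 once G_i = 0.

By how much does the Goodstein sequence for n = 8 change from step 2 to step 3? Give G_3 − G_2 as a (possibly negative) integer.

G_0=8  [base 2] 2^(2 + 1)  →[2↦3]→  3^(3 + 1) = 81  −1 ⇒ G_1=80
G_1=80  [base 3] 2·3^3 + 2·3^2 + 2·3 + 2  →[3↦4]→  2·4^4 + 2·4^2 + 2·4 + 2 = 554  −1 ⇒ G_2=553
G_2=553  [base 4] 2·4^4 + 2·4^2 + 2·4 + 1  →[4↦5]→  2·5^5 + 2·5^2 + 2·5 + 1 = 6311  −1 ⇒ G_3=6310

5757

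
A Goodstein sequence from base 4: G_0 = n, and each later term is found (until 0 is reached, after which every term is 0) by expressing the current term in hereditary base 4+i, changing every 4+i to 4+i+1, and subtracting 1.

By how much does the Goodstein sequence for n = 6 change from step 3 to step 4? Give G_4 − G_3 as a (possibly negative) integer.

-1

[0] 6 ≡ 4 + 2 (base 4). Lift 5: 7. −1: 6.
[1] 6 ≡ 5 + 1 (base 5). Lift 6: 7. −1: 6.
[2] 6 ≡ 6 (base 6). Lift 7: 7. −1: 6.
[3] 6 ≡ 6 (base 7). Lift 8: 6. −1: 5.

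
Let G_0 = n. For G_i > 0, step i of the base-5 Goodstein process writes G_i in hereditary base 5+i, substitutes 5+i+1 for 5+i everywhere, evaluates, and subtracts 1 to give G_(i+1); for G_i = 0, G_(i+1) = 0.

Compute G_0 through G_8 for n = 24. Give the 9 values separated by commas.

24 —HB5→ 4·5 + 4 —bump→ 4·6 + 4 = 28 —(−1)→ 27
27 —HB6→ 4·6 + 3 —bump→ 4·7 + 3 = 31 —(−1)→ 30
30 —HB7→ 4·7 + 2 —bump→ 4·8 + 2 = 34 —(−1)→ 33
33 —HB8→ 4·8 + 1 —bump→ 4·9 + 1 = 37 —(−1)→ 36
36 —HB9→ 4·9 —bump→ 4·10 = 40 —(−1)→ 39
39 —HB10→ 3·10 + 9 —bump→ 3·11 + 9 = 42 —(−1)→ 41
41 —HB11→ 3·11 + 8 —bump→ 3·12 + 8 = 44 —(−1)→ 43
43 —HB12→ 3·12 + 7 —bump→ 3·13 + 7 = 46 —(−1)→ 45

24, 27, 30, 33, 36, 39, 41, 43, 45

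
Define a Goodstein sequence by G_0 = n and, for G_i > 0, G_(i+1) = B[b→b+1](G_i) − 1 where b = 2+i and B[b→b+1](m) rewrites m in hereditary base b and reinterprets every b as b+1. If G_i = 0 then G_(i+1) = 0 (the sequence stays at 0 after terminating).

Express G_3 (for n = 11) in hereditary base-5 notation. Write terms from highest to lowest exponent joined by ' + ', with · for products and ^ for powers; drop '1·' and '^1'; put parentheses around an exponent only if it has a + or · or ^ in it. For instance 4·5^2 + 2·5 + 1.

i=0: 11 = 2^(2 + 1) + 2 + 1 (b=2); 2→3: 3^(3 + 1) + 3 + 1 = 85; 85−1 = 84
i=1: 84 = 3^(3 + 1) + 3 (b=3); 3→4: 4^(4 + 1) + 4 = 1028; 1028−1 = 1027
i=2: 1027 = 4^(4 + 1) + 3 (b=4); 4→5: 5^(5 + 1) + 3 = 15628; 15628−1 = 15627
i=3: 15627 = 5^(5 + 1) + 2 (b=5); 5→6: 6^(6 + 1) + 2 = 279938; 279938−1 = 279937

5^(5 + 1) + 2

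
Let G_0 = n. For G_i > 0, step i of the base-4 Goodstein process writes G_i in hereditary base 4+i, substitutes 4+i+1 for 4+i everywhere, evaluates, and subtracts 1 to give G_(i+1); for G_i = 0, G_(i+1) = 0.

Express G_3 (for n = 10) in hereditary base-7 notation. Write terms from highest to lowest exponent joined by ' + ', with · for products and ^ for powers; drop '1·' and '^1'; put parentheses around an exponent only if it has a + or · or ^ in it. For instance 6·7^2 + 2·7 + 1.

base 4: 10 = 2·4 + 2; at 5: 2·5 + 2 = 12; next = 11
base 5: 11 = 2·5 + 1; at 6: 2·6 + 1 = 13; next = 12
base 6: 12 = 2·6; at 7: 2·7 = 14; next = 13
base 7: 13 = 7 + 6; at 8: 8 + 6 = 14; next = 13

7 + 6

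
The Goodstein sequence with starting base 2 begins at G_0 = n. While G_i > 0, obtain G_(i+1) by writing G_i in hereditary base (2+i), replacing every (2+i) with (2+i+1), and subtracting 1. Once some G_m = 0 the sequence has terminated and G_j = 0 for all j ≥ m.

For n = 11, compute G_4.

279937

i=0: 11 = 2^(2 + 1) + 2 + 1 (b=2); 2→3: 3^(3 + 1) + 3 + 1 = 85; 85−1 = 84
i=1: 84 = 3^(3 + 1) + 3 (b=3); 3→4: 4^(4 + 1) + 4 = 1028; 1028−1 = 1027
i=2: 1027 = 4^(4 + 1) + 3 (b=4); 4→5: 5^(5 + 1) + 3 = 15628; 15628−1 = 15627
i=3: 15627 = 5^(5 + 1) + 2 (b=5); 5→6: 6^(6 + 1) + 2 = 279938; 279938−1 = 279937
i=4: 279937 = 6^(6 + 1) + 1 (b=6); 6→7: 7^(7 + 1) + 1 = 5764802; 5764802−1 = 5764801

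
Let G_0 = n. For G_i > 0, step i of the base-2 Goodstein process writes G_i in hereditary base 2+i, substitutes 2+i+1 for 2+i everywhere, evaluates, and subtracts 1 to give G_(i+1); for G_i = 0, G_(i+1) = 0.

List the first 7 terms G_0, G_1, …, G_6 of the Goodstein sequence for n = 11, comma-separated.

11, 84, 1027, 15627, 279937, 5764801, 134217727

i=0: 11 = 2^(2 + 1) + 2 + 1 (b=2); 2→3: 3^(3 + 1) + 3 + 1 = 85; 85−1 = 84
i=1: 84 = 3^(3 + 1) + 3 (b=3); 3→4: 4^(4 + 1) + 4 = 1028; 1028−1 = 1027
i=2: 1027 = 4^(4 + 1) + 3 (b=4); 4→5: 5^(5 + 1) + 3 = 15628; 15628−1 = 15627
i=3: 15627 = 5^(5 + 1) + 2 (b=5); 5→6: 6^(6 + 1) + 2 = 279938; 279938−1 = 279937
i=4: 279937 = 6^(6 + 1) + 1 (b=6); 6→7: 7^(7 + 1) + 1 = 5764802; 5764802−1 = 5764801
i=5: 5764801 = 7^(7 + 1) (b=7); 7→8: 8^(8 + 1) = 134217728; 134217728−1 = 134217727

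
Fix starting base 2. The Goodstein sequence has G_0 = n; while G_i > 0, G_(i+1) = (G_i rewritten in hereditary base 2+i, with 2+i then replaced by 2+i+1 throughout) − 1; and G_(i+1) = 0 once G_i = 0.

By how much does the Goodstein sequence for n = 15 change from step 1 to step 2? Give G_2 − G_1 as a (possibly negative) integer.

[0] 15 ≡ 2^(2 + 1) + 2^2 + 2 + 1 (base 2). Lift 3: 112. −1: 111.
[1] 111 ≡ 3^(3 + 1) + 3^3 + 3 (base 3). Lift 4: 1284. −1: 1283.

1172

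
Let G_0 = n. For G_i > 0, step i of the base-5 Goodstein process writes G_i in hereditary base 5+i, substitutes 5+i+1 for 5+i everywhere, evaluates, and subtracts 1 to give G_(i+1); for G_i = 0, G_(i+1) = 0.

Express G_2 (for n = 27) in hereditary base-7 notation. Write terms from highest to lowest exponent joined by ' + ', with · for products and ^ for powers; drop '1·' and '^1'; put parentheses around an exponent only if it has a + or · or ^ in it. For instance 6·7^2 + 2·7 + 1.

(0) 27|_5 = 5^2 + 2 ↦ 6^2 + 2|_6 = 38 ⇒ 37
(1) 37|_6 = 6^2 + 1 ↦ 7^2 + 1|_7 = 50 ⇒ 49
(2) 49|_7 = 7^2 ↦ 8^2|_8 = 64 ⇒ 63

7^2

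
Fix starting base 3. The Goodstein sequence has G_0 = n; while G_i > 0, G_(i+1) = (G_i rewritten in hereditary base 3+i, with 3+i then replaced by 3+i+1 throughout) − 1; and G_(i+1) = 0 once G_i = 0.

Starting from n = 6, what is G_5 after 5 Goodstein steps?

i=0: 6 = 2·3 (b=3); 3→4: 2·4 = 8; 8−1 = 7
i=1: 7 = 4 + 3 (b=4); 4→5: 5 + 3 = 8; 8−1 = 7
i=2: 7 = 5 + 2 (b=5); 5→6: 6 + 2 = 8; 8−1 = 7
i=3: 7 = 6 + 1 (b=6); 6→7: 7 + 1 = 8; 8−1 = 7
i=4: 7 = 7 (b=7); 7→8: 8 = 8; 8−1 = 7
i=5: 7 = 7 (b=8); 8→9: 7 = 7; 7−1 = 6

7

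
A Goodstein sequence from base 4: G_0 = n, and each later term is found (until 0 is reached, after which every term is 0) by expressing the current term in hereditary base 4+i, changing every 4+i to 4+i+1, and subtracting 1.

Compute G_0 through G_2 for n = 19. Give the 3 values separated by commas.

base 4: 19 = 4^2 + 3; at 5: 5^2 + 3 = 28; next = 27
base 5: 27 = 5^2 + 2; at 6: 6^2 + 2 = 38; next = 37

19, 27, 37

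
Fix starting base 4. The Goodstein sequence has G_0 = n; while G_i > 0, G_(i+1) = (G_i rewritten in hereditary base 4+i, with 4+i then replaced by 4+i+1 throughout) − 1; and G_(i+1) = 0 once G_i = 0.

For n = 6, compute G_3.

6 —HB4→ 4 + 2 —bump→ 5 + 2 = 7 —(−1)→ 6
6 —HB5→ 5 + 1 —bump→ 6 + 1 = 7 —(−1)→ 6
6 —HB6→ 6 —bump→ 7 = 7 —(−1)→ 6

6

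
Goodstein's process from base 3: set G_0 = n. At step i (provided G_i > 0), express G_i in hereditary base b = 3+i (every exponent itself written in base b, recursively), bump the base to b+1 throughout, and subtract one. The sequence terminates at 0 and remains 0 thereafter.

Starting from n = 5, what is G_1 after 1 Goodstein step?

i=0: 5 = 3 + 2 (b=3); 3→4: 4 + 2 = 6; 6−1 = 5
i=1: 5 = 4 + 1 (b=4); 4→5: 5 + 1 = 6; 6−1 = 5

5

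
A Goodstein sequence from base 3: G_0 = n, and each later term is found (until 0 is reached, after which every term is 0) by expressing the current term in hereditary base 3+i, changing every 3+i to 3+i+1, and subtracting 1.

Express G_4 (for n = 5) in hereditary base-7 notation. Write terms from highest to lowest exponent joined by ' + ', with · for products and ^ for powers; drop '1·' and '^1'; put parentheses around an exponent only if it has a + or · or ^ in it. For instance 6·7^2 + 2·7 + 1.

4

G_0=5  [base 3] 3 + 2  →[3↦4]→  4 + 2 = 6  −1 ⇒ G_1=5
G_1=5  [base 4] 4 + 1  →[4↦5]→  5 + 1 = 6  −1 ⇒ G_2=5
G_2=5  [base 5] 5  →[5↦6]→  6 = 6  −1 ⇒ G_3=5
G_3=5  [base 6] 5  →[6↦7]→  5 = 5  −1 ⇒ G_4=4
G_4=4  [base 7] 4  →[7↦8]→  4 = 4  −1 ⇒ G_5=3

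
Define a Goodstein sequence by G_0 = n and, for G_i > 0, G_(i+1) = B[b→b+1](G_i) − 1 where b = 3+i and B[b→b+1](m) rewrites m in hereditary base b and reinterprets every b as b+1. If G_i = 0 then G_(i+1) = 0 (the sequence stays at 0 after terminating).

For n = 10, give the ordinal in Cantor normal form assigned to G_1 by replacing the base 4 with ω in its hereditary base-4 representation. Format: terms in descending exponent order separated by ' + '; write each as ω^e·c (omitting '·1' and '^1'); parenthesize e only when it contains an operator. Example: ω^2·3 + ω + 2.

G_0=10  [base 3] 3^2 + 1  →[3↦4]→  4^2 + 1 = 17  −1 ⇒ G_1=16
G_1=16  [base 4] 4^2  →[4↦5]→  5^2 = 25  −1 ⇒ G_2=24

ω^2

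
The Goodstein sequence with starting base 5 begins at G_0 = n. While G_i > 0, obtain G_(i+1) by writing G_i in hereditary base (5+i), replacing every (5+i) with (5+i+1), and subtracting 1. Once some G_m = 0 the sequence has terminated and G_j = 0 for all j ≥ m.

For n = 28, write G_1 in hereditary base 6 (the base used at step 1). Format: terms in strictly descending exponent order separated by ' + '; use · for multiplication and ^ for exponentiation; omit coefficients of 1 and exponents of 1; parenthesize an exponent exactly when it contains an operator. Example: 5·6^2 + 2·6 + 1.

6^2 + 2

step 0: 28 = 5^2 + 3; sub 6 for 5: 6^2 + 3; = 39; G_1 = 39−1 = 38
step 1: 38 = 6^2 + 2; sub 7 for 6: 7^2 + 2; = 51; G_2 = 51−1 = 50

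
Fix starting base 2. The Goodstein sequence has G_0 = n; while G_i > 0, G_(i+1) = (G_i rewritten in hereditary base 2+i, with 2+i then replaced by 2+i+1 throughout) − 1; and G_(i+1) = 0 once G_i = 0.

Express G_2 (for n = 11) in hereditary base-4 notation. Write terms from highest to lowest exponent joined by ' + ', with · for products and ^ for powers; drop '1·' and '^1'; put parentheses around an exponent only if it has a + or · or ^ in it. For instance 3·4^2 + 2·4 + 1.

(0) 11|_2 = 2^(2 + 1) + 2 + 1 ↦ 3^(3 + 1) + 3 + 1|_3 = 85 ⇒ 84
(1) 84|_3 = 3^(3 + 1) + 3 ↦ 4^(4 + 1) + 4|_4 = 1028 ⇒ 1027

4^(4 + 1) + 3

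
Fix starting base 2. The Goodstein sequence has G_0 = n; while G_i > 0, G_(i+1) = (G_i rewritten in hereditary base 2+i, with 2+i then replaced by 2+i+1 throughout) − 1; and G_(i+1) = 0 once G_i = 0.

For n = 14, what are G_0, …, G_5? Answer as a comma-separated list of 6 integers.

14, 110, 1281, 18750, 326591, 5862840

base 2: 14 = 2^(2 + 1) + 2^2 + 2; at 3: 3^(3 + 1) + 3^3 + 3 = 111; next = 110
base 3: 110 = 3^(3 + 1) + 3^3 + 2; at 4: 4^(4 + 1) + 4^4 + 2 = 1282; next = 1281
base 4: 1281 = 4^(4 + 1) + 4^4 + 1; at 5: 5^(5 + 1) + 5^5 + 1 = 18751; next = 18750
base 5: 18750 = 5^(5 + 1) + 5^5; at 6: 6^(6 + 1) + 6^6 = 326592; next = 326591
base 6: 326591 = 6^(6 + 1) + 5·6^5 + 5·6^4 + 5·6^3 + 5·6^2 + 5·6 + 5; at 7: 7^(7 + 1) + 5·7^5 + 5·7^4 + 5·7^3 + 5·7^2 + 5·7 + 5 = 5862841; next = 5862840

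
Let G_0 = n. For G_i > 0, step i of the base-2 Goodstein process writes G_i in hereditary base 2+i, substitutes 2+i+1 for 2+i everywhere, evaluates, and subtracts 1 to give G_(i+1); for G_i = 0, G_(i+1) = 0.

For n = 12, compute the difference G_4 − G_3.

[0] 12 ≡ 2^(2 + 1) + 2^2 (base 2). Lift 3: 108. −1: 107.
[1] 107 ≡ 3^(3 + 1) + 2·3^2 + 2·3 + 2 (base 3). Lift 4: 1066. −1: 1065.
[2] 1065 ≡ 4^(4 + 1) + 2·4^2 + 2·4 + 1 (base 4). Lift 5: 15686. −1: 15685.
[3] 15685 ≡ 5^(5 + 1) + 2·5^2 + 2·5 (base 5). Lift 6: 280020. −1: 280019.

264334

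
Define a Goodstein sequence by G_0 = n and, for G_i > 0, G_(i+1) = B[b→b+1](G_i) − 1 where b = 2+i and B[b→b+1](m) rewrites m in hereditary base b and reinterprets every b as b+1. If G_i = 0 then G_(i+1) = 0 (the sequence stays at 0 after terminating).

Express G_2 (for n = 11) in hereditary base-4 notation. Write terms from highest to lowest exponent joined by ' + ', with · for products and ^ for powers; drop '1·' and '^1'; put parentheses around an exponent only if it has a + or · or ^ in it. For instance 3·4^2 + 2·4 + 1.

4^(4 + 1) + 3

[0] 11 ≡ 2^(2 + 1) + 2 + 1 (base 2). Lift 3: 85. −1: 84.
[1] 84 ≡ 3^(3 + 1) + 3 (base 3). Lift 4: 1028. −1: 1027.
[2] 1027 ≡ 4^(4 + 1) + 3 (base 4). Lift 5: 15628. −1: 15627.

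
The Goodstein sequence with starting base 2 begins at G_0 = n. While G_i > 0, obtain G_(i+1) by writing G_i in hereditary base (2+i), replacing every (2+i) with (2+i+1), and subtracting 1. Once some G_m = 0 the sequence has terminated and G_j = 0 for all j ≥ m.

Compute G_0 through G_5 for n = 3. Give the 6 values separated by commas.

3, 3, 3, 2, 1, 0

[0] 3 ≡ 2 + 1 (base 2). Lift 3: 4. −1: 3.
[1] 3 ≡ 3 (base 3). Lift 4: 4. −1: 3.
[2] 3 ≡ 3 (base 4). Lift 5: 3. −1: 2.
[3] 2 ≡ 2 (base 5). Lift 6: 2. −1: 1.
[4] 1 ≡ 1 (base 6). Lift 7: 1. −1: 0.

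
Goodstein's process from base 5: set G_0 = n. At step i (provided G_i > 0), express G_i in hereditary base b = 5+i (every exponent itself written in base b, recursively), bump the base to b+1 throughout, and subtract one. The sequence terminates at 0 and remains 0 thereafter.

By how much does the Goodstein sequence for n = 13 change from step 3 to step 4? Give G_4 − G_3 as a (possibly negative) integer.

1

G_0 = 13. HB_5(13) = 2·5 + 3. Bump = 15. G_1 = 14.
G_1 = 14. HB_6(14) = 2·6 + 2. Bump = 16. G_2 = 15.
G_2 = 15. HB_7(15) = 2·7 + 1. Bump = 17. G_3 = 16.
G_3 = 16. HB_8(16) = 2·8. Bump = 18. G_4 = 17.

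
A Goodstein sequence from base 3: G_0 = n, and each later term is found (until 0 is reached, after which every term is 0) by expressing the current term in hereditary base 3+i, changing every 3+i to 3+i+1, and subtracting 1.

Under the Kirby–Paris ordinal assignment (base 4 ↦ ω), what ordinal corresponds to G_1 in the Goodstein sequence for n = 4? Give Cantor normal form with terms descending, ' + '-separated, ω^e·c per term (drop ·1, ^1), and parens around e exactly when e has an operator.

step 0: 4 = 3 + 1; sub 4 for 3: 4 + 1; = 5; G_1 = 5−1 = 4
step 1: 4 = 4; sub 5 for 4: 5; = 5; G_2 = 5−1 = 4

ω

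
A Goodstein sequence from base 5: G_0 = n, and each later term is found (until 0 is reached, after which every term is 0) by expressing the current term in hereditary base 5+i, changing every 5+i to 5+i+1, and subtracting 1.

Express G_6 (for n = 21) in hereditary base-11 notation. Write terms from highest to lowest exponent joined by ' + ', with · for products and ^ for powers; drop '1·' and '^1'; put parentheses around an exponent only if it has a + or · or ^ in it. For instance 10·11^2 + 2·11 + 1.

[0] 21 ≡ 4·5 + 1 (base 5). Lift 6: 25. −1: 24.
[1] 24 ≡ 4·6 (base 6). Lift 7: 28. −1: 27.
[2] 27 ≡ 3·7 + 6 (base 7). Lift 8: 30. −1: 29.
[3] 29 ≡ 3·8 + 5 (base 8). Lift 9: 32. −1: 31.
[4] 31 ≡ 3·9 + 4 (base 9). Lift 10: 34. −1: 33.
[5] 33 ≡ 3·10 + 3 (base 10). Lift 11: 36. −1: 35.
[6] 35 ≡ 3·11 + 2 (base 11). Lift 12: 38. −1: 37.

3·11 + 2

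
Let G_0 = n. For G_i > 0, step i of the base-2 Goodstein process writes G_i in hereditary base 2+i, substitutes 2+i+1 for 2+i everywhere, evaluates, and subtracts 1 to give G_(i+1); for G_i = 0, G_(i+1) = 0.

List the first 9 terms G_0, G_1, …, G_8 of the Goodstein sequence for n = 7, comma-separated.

G_0 = 7. HB_2(7) = 2^2 + 2 + 1. Bump = 31. G_1 = 30.
G_1 = 30. HB_3(30) = 3^3 + 3. Bump = 260. G_2 = 259.
G_2 = 259. HB_4(259) = 4^4 + 3. Bump = 3128. G_3 = 3127.
G_3 = 3127. HB_5(3127) = 5^5 + 2. Bump = 46658. G_4 = 46657.
G_4 = 46657. HB_6(46657) = 6^6 + 1. Bump = 823544. G_5 = 823543.
G_5 = 823543. HB_7(823543) = 7^7. Bump = 16777216. G_6 = 16777215.
G_6 = 16777215. HB_8(16777215) = 7·8^7 + 7·8^6 + 7·8^5 + 7·8^4 + 7·8^3 + 7·8^2 + 7·8 + 7. Bump = 37665880. G_7 = 37665879.
G_7 = 37665879. HB_9(37665879) = 7·9^7 + 7·9^6 + 7·9^5 + 7·9^4 + 7·9^3 + 7·9^2 + 7·9 + 6. Bump = 77777776. G_8 = 77777775.

7, 30, 259, 3127, 46657, 823543, 16777215, 37665879, 77777775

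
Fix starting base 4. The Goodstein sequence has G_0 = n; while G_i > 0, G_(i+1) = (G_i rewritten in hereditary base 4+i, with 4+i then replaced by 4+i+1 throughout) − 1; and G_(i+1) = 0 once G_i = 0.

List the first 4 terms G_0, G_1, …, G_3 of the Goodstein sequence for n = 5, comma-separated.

5, 5, 5, 4

(0) 5|_4 = 4 + 1 ↦ 5 + 1|_5 = 6 ⇒ 5
(1) 5|_5 = 5 ↦ 6|_6 = 6 ⇒ 5
(2) 5|_6 = 5 ↦ 5|_7 = 5 ⇒ 4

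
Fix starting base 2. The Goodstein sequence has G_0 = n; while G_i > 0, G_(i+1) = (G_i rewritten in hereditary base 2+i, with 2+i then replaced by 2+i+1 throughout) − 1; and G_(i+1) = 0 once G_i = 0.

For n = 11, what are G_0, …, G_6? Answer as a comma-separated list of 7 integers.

11, 84, 1027, 15627, 279937, 5764801, 134217727

step 0: 11 = 2^(2 + 1) + 2 + 1; sub 3 for 2: 3^(3 + 1) + 3 + 1; = 85; G_1 = 85−1 = 84
step 1: 84 = 3^(3 + 1) + 3; sub 4 for 3: 4^(4 + 1) + 4; = 1028; G_2 = 1028−1 = 1027
step 2: 1027 = 4^(4 + 1) + 3; sub 5 for 4: 5^(5 + 1) + 3; = 15628; G_3 = 15628−1 = 15627
step 3: 15627 = 5^(5 + 1) + 2; sub 6 for 5: 6^(6 + 1) + 2; = 279938; G_4 = 279938−1 = 279937
step 4: 279937 = 6^(6 + 1) + 1; sub 7 for 6: 7^(7 + 1) + 1; = 5764802; G_5 = 5764802−1 = 5764801
step 5: 5764801 = 7^(7 + 1); sub 8 for 7: 8^(8 + 1); = 134217728; G_6 = 134217728−1 = 134217727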